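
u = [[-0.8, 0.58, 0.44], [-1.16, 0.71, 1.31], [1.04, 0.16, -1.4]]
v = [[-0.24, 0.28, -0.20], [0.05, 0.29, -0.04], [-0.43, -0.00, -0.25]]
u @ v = [[0.03, -0.06, 0.03],[-0.25, -0.12, -0.12],[0.36, 0.34, 0.14]]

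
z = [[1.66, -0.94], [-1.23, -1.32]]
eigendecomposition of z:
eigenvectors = [[0.94, 0.27], [-0.35, 0.96]]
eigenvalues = [2.01, -1.67]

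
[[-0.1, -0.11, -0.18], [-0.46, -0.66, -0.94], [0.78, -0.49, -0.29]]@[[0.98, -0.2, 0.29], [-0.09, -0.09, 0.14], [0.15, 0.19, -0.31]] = [[-0.12, -0.00, 0.01], [-0.53, -0.03, 0.07], [0.76, -0.17, 0.25]]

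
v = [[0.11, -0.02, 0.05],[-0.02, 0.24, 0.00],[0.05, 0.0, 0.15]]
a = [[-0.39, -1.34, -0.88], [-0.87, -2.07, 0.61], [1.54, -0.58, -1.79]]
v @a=[[0.05, -0.14, -0.20], [-0.20, -0.47, 0.16], [0.21, -0.15, -0.31]]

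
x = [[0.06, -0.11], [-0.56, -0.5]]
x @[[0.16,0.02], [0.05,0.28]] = [[0.0, -0.03],  [-0.11, -0.15]]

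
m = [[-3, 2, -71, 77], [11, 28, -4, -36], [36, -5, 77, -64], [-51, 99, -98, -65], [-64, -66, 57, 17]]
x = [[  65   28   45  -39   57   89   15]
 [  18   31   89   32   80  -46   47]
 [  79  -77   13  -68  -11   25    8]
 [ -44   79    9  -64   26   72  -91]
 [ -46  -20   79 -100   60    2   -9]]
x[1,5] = -46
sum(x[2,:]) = -31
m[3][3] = -65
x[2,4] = -11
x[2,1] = -77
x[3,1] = 79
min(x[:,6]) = -91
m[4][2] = 57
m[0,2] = -71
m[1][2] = -4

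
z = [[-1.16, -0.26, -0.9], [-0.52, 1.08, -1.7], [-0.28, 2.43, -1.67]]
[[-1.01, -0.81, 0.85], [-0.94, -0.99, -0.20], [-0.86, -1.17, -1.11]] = z@[[0.64, 0.55, -0.53], [-0.06, -0.24, -0.58], [0.32, 0.26, -0.09]]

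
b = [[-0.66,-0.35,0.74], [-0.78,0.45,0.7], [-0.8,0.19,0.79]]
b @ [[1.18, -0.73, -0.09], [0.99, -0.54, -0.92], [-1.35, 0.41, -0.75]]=[[-2.12, 0.97, -0.17], [-1.42, 0.61, -0.87], [-1.82, 0.81, -0.7]]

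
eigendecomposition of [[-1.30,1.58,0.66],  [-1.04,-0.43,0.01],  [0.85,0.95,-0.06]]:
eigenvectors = [[(-0.06-0.45j),(-0.06+0.45j),-0.00+0.00j],[(0.5-0.21j),(0.5+0.21j),(-0.39+0j)],[-0.71+0.00j,(-0.71-0j),0.92+0.00j]]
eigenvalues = [(-0.66+0.83j), (-0.66-0.83j), (-0.46+0j)]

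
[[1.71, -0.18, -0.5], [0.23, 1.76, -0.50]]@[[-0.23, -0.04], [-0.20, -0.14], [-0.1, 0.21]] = [[-0.31, -0.15],  [-0.35, -0.36]]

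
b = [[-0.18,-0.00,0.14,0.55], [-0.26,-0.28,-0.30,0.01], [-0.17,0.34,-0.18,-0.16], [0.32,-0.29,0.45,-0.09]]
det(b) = 0.02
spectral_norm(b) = 0.76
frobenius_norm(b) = 1.09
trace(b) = -0.73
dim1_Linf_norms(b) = [0.55, 0.3, 0.34, 0.45]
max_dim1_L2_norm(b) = 0.63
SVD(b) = [[-0.00, -0.94, 0.26, 0.24], [-0.33, -0.16, -0.87, 0.32], [-0.48, 0.29, 0.40, 0.73], [0.82, 0.11, -0.12, 0.55]] @ diag([0.7619262178547572, 0.6220822594032287, 0.4617917319788534, 0.09711074789790015]) @ [[0.56, -0.4, 0.72, -0.0],[0.31, 0.18, -0.14, -0.92],[0.16, 0.90, 0.37, 0.17],[-0.75, -0.03, 0.56, -0.35]]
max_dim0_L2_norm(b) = 0.59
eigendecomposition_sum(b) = [[-0.19-0.06j, (0.01+0.34j), (-0.12+0j), 0.13+0.17j], [-0.12-0.11j, -0.12+0.25j, -0.09-0.04j, (0.03+0.18j)], [(0.02+0.08j), (0.12-0.07j), 0.03+0.05j, (0.04-0.09j)], [(0.11-0.08j), (-0.18-0.13j), (0.05-0.07j), -0.14+0.00j]] + [[(-0.19+0.06j), 0.01-0.34j, -0.12-0.00j, 0.13-0.17j], [(-0.12+0.11j), (-0.12-0.25j), (-0.09+0.04j), (0.03-0.18j)], [0.02-0.08j, 0.12+0.07j, 0.03-0.05j, 0.04+0.09j], [(0.11+0.08j), -0.18+0.13j, 0.05+0.07j, -0.14-0.00j]] + [[(0.1+0.04j), (-0.01-0.09j), (0.19-0.11j), 0.14-0.01j],[(-0.01-0.03j), (-0.02+0.02j), (-0.06-0.02j), -0.03-0.03j],[(-0.11+0.01j), (0.05+0.08j), -0.12+0.18j, (-0.12+0.07j)],[0.05+0.07j, 0.03-0.07j, (0.18+0.01j), 0.10+0.05j]] + [[(0.1-0.04j),(-0.01+0.09j),(0.19+0.11j),0.14+0.01j],[(-0.01+0.03j),-0.02-0.02j,(-0.06+0.02j),(-0.03+0.03j)],[(-0.11-0.01j),(0.05-0.08j),(-0.12-0.18j),-0.12-0.07j],[(0.05-0.07j),0.03+0.07j,(0.18-0.01j),0.10-0.05j]]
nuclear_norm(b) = 1.94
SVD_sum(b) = [[-0.00, 0.00, -0.00, 0.00],[-0.14, 0.10, -0.18, 0.0],[-0.20, 0.15, -0.26, 0.00],[0.35, -0.25, 0.45, -0.0]] + [[-0.18, -0.11, 0.08, 0.54], [-0.03, -0.02, 0.01, 0.09], [0.06, 0.03, -0.03, -0.17], [0.02, 0.01, -0.01, -0.06]] + [[0.02,0.11,0.04,0.02], [-0.07,-0.36,-0.15,-0.07], [0.03,0.16,0.07,0.03], [-0.01,-0.05,-0.02,-0.01]] + [[-0.02, -0.00, 0.01, -0.01], [-0.02, -0.00, 0.02, -0.01], [-0.05, -0.0, 0.04, -0.02], [-0.04, -0.0, 0.03, -0.02]]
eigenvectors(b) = [[(-0.66+0j),(-0.66-0j),(0.62+0j),(0.62-0j)],  [-0.48-0.25j,(-0.48+0.25j),(-0.11-0.13j),(-0.11+0.13j)],  [0.14+0.25j,0.14-0.25j,(-0.53+0.27j),-0.53-0.27j],  [0.27-0.35j,0.27+0.35j,(0.41+0.26j),0.41-0.26j]]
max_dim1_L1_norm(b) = 1.15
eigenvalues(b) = [(-0.43+0.24j), (-0.43-0.24j), (0.07+0.29j), (0.07-0.29j)]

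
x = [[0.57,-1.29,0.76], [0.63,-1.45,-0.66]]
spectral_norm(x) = 2.12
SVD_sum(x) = [[0.57, -1.3, 0.01],  [0.63, -1.44, 0.01]] + [[0.00, 0.01, 0.75], [-0.0, -0.01, -0.67]]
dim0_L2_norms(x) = [0.85, 1.94, 1.01]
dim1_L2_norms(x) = [1.6, 1.71]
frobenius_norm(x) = 2.35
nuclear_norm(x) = 3.13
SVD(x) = [[-0.67, -0.74], [-0.74, 0.67]] @ diag([2.1186292436910144, 1.006484042485145]) @ [[-0.40, 0.92, -0.01], [-0.00, -0.01, -1.0]]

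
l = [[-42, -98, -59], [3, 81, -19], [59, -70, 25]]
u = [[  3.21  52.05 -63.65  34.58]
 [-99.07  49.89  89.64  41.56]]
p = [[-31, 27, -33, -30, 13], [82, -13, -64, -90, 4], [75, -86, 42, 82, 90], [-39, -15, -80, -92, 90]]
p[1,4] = 4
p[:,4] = [13, 4, 90, 90]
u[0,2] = -63.65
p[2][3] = 82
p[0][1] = 27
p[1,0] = 82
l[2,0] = 59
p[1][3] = -90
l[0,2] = -59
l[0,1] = -98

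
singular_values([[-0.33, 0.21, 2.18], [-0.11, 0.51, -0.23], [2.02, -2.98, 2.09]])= [4.29, 2.03, 0.2]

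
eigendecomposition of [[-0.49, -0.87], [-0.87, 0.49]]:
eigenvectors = [[-0.86,0.50], [-0.50,-0.86]]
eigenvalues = [-1.0, 1.0]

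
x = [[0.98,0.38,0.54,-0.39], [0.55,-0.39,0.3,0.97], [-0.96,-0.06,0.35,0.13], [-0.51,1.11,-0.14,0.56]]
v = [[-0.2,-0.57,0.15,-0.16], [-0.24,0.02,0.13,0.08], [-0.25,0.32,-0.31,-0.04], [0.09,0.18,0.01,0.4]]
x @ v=[[-0.46, -0.45, 0.03, -0.30], [-0.0, -0.05, -0.05, 0.26], [0.13, 0.68, -0.26, 0.19], [-0.08, 0.37, 0.12, 0.40]]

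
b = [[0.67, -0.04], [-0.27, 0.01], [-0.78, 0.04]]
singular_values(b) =[1.06, 0.01]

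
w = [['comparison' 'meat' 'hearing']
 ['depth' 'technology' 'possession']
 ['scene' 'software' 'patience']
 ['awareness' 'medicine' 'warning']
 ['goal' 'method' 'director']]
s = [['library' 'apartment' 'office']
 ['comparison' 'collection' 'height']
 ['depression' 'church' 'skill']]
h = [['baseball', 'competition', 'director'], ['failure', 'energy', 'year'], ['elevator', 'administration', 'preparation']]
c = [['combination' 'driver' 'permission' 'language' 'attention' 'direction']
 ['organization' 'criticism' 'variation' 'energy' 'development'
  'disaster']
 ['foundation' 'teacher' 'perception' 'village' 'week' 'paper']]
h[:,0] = ['baseball', 'failure', 'elevator']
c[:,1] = ['driver', 'criticism', 'teacher']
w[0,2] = 'hearing'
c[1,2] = 'variation'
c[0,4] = 'attention'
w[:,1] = ['meat', 'technology', 'software', 'medicine', 'method']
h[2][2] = 'preparation'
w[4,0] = 'goal'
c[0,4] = 'attention'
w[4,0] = 'goal'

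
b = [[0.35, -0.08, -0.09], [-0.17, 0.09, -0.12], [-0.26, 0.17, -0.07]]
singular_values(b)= [0.51, 0.18, 0.04]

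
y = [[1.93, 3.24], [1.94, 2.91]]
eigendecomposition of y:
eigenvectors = [[-0.84, -0.73],  [0.54, -0.68]]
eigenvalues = [-0.13, 4.97]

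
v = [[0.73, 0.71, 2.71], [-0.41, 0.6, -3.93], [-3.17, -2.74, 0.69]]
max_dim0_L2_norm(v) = 4.82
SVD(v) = [[0.53,0.29,0.80], [-0.82,-0.07,0.57], [0.22,-0.95,0.2]] @ diag([4.860004052181458, 4.307313640864547, 0.46272001469790053]) @ [[0.00, -0.15, 0.99], [0.76, 0.65, 0.09], [-0.65, 0.75, 0.12]]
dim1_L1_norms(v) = [4.15, 4.94, 6.6]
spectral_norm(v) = 4.86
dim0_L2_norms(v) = [3.28, 2.89, 4.82]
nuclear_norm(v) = 9.63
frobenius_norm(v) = 6.51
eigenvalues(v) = [(-0.57+1.66j), (-0.57-1.66j), (3.16+0j)]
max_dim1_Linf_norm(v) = 3.93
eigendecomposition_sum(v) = [[(0.79+1.44j), 0.89+0.62j, 0.96+0.10j], [-1.29-1.08j, (-1.08-0.26j), -0.95+0.26j], [-0.92+0.07j, -0.52+0.32j, -0.27+0.47j]] + [[0.79-1.44j, 0.89-0.62j, 0.96-0.10j],  [-1.29+1.08j, (-1.08+0.26j), -0.95-0.26j],  [(-0.92-0.07j), (-0.52-0.32j), -0.27-0.47j]] + [[(-0.84-0j), -1.08-0.00j, (0.79+0j)], [(2.17+0j), (2.77+0j), -2.02-0.00j], [(-1.33-0j), (-1.69-0j), (1.23+0j)]]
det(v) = 9.69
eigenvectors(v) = [[(0.61+0.24j), 0.61-0.24j, (0.32+0j)], [(-0.67+0j), (-0.67-0j), (-0.81+0j)], [(-0.26+0.26j), (-0.26-0.26j), 0.49+0.00j]]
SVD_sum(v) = [[0.01, -0.38, 2.55],[-0.02, 0.59, -3.93],[0.01, -0.16, 1.06]] + [[0.96, 0.82, 0.12], [-0.22, -0.19, -0.03], [-3.11, -2.65, -0.38]] + [[-0.24,0.28,0.04], [-0.17,0.2,0.03], [-0.06,0.07,0.01]]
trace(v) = 2.02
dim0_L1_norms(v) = [4.31, 4.05, 7.33]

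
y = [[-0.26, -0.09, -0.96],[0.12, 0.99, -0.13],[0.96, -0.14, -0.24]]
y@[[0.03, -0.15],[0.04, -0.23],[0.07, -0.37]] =[[-0.08, 0.41], [0.03, -0.2], [0.01, -0.02]]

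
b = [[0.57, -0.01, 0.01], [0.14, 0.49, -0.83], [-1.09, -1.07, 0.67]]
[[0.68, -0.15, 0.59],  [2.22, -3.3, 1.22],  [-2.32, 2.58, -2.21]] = b @ [[1.23, -0.33, 1.06], [-1.00, 0.6, 0.28], [-3.06, 4.27, -1.12]]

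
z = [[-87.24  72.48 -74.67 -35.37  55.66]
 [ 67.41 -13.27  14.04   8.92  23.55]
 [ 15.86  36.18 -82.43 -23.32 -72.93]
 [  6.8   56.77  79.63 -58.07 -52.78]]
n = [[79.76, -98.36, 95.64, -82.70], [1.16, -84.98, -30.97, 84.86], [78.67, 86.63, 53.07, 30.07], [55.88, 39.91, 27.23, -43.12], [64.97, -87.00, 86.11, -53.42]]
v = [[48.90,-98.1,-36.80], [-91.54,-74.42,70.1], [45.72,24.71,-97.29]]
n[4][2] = 86.11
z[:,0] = [-87.24, 67.41, 15.86, 6.8]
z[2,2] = -82.43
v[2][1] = 24.71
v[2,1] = 24.71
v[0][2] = -36.8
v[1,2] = 70.1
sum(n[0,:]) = -5.659999999999997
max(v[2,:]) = 45.72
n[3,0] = 55.88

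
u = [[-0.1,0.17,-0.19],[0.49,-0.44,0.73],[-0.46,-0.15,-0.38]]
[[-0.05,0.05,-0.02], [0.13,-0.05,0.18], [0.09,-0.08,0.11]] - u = [[0.05, -0.12, 0.17], [-0.36, 0.39, -0.55], [0.55, 0.07, 0.49]]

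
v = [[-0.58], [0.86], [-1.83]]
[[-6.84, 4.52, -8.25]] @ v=[[22.95]]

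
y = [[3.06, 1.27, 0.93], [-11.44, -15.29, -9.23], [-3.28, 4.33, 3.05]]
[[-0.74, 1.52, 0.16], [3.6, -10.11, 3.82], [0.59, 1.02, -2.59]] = y @ [[-0.23, 0.3, 0.23], [-0.22, 0.28, -0.41], [0.26, 0.26, -0.02]]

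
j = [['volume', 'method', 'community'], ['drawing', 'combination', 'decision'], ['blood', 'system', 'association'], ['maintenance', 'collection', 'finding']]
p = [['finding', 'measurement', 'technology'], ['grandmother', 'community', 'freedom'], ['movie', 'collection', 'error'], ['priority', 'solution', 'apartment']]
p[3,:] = ['priority', 'solution', 'apartment']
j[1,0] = 'drawing'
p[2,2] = 'error'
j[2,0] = 'blood'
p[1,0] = 'grandmother'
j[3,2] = 'finding'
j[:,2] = ['community', 'decision', 'association', 'finding']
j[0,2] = 'community'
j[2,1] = 'system'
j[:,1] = ['method', 'combination', 'system', 'collection']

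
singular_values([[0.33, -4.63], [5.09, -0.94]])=[5.54, 4.19]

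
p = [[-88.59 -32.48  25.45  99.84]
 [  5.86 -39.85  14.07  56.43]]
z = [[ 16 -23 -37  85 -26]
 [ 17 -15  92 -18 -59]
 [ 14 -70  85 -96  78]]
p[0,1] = -32.48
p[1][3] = 56.43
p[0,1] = -32.48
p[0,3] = 99.84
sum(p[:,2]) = 39.519999999999996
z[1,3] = -18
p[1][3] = 56.43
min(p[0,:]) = -88.59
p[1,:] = [5.86, -39.85, 14.07, 56.43]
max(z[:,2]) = 92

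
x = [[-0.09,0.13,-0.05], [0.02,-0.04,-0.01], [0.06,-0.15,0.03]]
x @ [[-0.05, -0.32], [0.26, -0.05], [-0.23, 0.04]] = [[0.05, 0.02], [-0.01, -0.00], [-0.05, -0.01]]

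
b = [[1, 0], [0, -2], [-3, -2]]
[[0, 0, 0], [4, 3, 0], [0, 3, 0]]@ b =[[0, 0], [4, -6], [0, -6]]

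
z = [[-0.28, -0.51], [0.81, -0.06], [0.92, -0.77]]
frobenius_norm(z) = 1.56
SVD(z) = [[0.01,-0.82], [0.53,0.49], [0.85,-0.30]] @ diag([1.3898804680324375, 0.7111485671657736]) @ [[0.87, -0.50],[0.50, 0.87]]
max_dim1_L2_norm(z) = 1.2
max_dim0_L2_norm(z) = 1.26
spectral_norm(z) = 1.39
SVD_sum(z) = [[0.01, -0.0],[0.64, -0.36],[1.03, -0.59]] + [[-0.29, -0.51], [0.17, 0.30], [-0.11, -0.18]]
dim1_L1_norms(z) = [0.79, 0.87, 1.69]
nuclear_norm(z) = 2.10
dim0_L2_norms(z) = [1.26, 0.93]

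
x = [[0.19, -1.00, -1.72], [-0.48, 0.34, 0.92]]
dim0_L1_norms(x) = [0.67, 1.34, 2.64]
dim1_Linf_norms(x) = [1.72, 0.92]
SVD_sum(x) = [[0.35, -0.93, -1.73], [-0.18, 0.48, 0.90]] + [[-0.16,-0.07,0.01], [-0.3,-0.14,0.02]]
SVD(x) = [[-0.89,0.46], [0.46,0.89]] @ diag([2.2464448861802997, 0.3746803615808856]) @ [[-0.17, 0.46, 0.87],  [-0.9, -0.43, 0.05]]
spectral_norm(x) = 2.25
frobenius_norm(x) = 2.28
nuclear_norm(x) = 2.62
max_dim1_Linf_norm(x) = 1.72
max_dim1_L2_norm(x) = 2.0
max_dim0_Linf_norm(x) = 1.72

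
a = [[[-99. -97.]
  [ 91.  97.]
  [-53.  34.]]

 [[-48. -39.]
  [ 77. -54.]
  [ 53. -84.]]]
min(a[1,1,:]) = -54.0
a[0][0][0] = -99.0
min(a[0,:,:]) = -99.0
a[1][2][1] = -84.0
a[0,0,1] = -97.0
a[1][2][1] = -84.0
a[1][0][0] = -48.0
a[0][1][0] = 91.0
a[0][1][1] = 97.0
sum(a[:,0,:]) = -283.0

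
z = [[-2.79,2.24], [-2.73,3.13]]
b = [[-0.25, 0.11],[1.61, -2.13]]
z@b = [[4.30, -5.08], [5.72, -6.97]]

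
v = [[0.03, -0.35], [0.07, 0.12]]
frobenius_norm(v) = 0.38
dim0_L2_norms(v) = [0.08, 0.37]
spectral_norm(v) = 0.37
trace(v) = 0.15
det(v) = 0.03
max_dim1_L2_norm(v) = 0.35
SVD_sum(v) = [[0.01, -0.35], [-0.0, 0.12]] + [[0.02, 0.0], [0.07, 0.00]]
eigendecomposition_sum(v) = [[0.02+0.09j, -0.17+0.09j], [0.04-0.02j, (0.06+0.06j)]] + [[(0.02-0.09j), (-0.18-0.09j)],[(0.04+0.02j), (0.06-0.06j)]]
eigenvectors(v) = [[0.91+0.00j,  (0.91-0j)], [-0.12-0.39j,  -0.12+0.39j]]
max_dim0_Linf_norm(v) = 0.35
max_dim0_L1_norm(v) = 0.47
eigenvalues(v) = [(0.08+0.15j), (0.08-0.15j)]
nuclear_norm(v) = 0.45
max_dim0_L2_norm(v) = 0.37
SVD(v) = [[-0.95, 0.32], [0.32, 0.95]] @ diag([0.370045442908305, 0.07593661951125016]) @ [[-0.02, 1.0], [1.00, 0.02]]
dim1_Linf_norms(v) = [0.35, 0.12]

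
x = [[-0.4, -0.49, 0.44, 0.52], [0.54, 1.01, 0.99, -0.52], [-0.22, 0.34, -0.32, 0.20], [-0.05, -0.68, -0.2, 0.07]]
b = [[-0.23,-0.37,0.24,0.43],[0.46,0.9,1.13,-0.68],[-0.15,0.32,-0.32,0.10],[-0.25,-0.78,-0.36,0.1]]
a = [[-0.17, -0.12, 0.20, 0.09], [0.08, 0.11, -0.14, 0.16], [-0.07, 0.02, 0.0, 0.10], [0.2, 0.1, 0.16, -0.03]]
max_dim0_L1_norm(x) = 2.52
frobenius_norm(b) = 2.06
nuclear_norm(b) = 3.18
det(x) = 0.01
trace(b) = 0.45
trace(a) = -0.09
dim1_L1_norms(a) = [0.58, 0.49, 0.19, 0.49]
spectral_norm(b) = 1.87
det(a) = -0.00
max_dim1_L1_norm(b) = 3.17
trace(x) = 0.36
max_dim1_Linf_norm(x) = 1.01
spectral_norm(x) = 1.76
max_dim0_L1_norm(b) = 2.37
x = b + a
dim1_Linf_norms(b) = [0.43, 1.13, 0.32, 0.78]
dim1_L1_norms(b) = [1.27, 3.17, 0.89, 1.49]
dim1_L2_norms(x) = [0.93, 1.6, 0.55, 0.71]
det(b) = -0.08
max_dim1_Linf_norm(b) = 1.13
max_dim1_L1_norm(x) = 3.06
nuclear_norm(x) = 3.25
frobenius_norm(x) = 2.06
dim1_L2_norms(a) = [0.3, 0.25, 0.12, 0.28]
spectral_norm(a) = 0.35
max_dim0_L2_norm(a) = 0.29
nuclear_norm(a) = 0.87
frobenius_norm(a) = 0.50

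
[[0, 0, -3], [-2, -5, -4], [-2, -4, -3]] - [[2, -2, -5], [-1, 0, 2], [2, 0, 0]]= [[-2, 2, 2], [-1, -5, -6], [-4, -4, -3]]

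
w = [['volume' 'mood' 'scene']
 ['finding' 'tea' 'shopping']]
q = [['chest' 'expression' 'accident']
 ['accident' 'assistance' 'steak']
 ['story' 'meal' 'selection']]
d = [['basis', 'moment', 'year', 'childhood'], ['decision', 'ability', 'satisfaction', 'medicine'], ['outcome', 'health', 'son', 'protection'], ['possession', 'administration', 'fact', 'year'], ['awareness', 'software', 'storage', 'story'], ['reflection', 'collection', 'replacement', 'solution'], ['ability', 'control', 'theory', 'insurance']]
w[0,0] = 'volume'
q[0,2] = 'accident'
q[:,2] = ['accident', 'steak', 'selection']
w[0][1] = 'mood'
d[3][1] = 'administration'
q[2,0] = 'story'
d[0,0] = 'basis'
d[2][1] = 'health'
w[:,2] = ['scene', 'shopping']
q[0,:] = ['chest', 'expression', 'accident']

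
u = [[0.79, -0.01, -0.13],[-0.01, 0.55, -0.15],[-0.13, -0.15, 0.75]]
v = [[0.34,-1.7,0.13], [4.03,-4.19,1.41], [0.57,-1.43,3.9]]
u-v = [[0.45, 1.69, -0.26], [-4.04, 4.74, -1.56], [-0.7, 1.28, -3.15]]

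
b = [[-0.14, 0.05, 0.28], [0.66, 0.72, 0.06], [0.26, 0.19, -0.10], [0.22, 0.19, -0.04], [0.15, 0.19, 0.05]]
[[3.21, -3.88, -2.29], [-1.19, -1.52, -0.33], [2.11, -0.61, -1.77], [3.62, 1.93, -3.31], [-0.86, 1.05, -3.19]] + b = [[3.07, -3.83, -2.01], [-0.53, -0.80, -0.27], [2.37, -0.42, -1.87], [3.84, 2.12, -3.35], [-0.71, 1.24, -3.14]]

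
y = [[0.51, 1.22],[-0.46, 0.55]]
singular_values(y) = [1.37, 0.61]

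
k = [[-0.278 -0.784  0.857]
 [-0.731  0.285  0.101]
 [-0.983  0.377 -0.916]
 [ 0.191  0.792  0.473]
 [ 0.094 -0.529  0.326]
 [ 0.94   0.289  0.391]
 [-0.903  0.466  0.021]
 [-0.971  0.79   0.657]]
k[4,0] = 0.094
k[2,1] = 0.377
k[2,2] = -0.916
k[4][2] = 0.326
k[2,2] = -0.916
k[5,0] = 0.94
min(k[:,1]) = -0.784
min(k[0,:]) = -0.784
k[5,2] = 0.391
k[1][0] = -0.731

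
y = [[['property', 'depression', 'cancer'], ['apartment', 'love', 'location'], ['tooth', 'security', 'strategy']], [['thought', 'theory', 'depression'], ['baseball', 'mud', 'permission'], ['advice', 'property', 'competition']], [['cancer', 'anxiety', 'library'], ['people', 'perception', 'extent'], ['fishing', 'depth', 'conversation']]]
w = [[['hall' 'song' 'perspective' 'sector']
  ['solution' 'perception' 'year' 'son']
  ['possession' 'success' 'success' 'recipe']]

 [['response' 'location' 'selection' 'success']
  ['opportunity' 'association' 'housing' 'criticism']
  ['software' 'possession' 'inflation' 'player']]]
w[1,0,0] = 'response'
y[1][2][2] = 'competition'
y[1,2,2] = 'competition'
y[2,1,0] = 'people'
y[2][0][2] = 'library'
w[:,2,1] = ['success', 'possession']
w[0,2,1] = 'success'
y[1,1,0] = 'baseball'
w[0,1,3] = 'son'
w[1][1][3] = 'criticism'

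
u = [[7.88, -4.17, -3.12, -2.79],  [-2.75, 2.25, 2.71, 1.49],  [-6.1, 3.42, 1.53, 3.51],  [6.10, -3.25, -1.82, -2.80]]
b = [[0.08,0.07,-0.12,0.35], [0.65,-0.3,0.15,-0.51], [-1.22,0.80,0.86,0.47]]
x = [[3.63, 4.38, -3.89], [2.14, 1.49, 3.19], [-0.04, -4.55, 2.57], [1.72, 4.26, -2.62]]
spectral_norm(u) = 15.40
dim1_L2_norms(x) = [6.89, 4.12, 5.23, 5.29]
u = x @ b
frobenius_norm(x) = 10.94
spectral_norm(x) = 9.85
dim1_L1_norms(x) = [11.9, 6.82, 7.16, 8.6]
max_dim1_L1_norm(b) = 3.35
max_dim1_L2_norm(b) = 1.76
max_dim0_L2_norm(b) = 1.38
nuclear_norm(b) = 2.78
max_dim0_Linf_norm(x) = 4.55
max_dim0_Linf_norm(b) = 1.22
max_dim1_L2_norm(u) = 9.85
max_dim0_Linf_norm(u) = 7.88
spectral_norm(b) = 1.89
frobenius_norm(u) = 15.55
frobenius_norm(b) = 2.01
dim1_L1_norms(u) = [17.96, 9.2, 14.56, 13.97]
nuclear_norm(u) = 18.28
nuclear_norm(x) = 16.34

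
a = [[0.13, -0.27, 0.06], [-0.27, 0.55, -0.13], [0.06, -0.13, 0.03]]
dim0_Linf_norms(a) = [0.27, 0.55, 0.13]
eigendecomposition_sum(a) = [[0.13, -0.27, 0.06], [-0.27, 0.55, -0.13], [0.06, -0.13, 0.03]] + [[-0.00, -0.00, -0.00], [-0.00, -0.00, -0.00], [-0.00, -0.00, -0.0]] + [[0.00, 0.00, -0.0], [0.00, 0.0, -0.00], [-0.00, -0.0, 0.0]]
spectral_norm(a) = 0.71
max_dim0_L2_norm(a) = 0.63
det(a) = -0.00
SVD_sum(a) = [[0.13, -0.27, 0.06], [-0.27, 0.55, -0.13], [0.06, -0.13, 0.03]] + [[-0.00, -0.00, -0.0], [-0.00, -0.0, -0.00], [-0.00, -0.0, -0.0]] + [[0.0, 0.0, -0.0], [0.0, 0.00, -0.0], [-0.0, -0.00, 0.0]]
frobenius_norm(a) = 0.71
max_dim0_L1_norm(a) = 0.95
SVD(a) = [[-0.43, -0.67, -0.6], [0.88, -0.46, -0.11], [-0.21, -0.58, 0.79]] @ diag([0.7120926627903026, 0.004351628767536296, 0.0022589659772338693]) @ [[-0.43, 0.88, -0.21],[0.67, 0.46, 0.58],[-0.6, -0.11, 0.79]]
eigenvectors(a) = [[-0.43, 0.67, -0.6], [0.88, 0.46, -0.11], [-0.21, 0.58, 0.79]]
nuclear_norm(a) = 0.72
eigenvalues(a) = [0.71, -0.0, 0.0]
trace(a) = 0.71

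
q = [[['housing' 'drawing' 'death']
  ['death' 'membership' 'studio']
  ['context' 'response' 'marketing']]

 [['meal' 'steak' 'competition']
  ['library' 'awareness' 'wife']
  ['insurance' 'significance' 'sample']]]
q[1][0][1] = 'steak'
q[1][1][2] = 'wife'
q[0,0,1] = 'drawing'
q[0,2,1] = 'response'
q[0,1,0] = 'death'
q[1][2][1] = 'significance'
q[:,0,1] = ['drawing', 'steak']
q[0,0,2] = 'death'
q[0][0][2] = 'death'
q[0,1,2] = 'studio'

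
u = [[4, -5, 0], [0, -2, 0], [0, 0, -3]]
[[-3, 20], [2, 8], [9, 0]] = u @ [[-2, 0], [-1, -4], [-3, 0]]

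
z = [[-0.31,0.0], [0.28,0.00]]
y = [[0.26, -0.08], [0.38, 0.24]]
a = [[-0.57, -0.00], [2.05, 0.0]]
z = y @ a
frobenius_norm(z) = 0.42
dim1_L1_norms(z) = [0.31, 0.28]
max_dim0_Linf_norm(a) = 2.05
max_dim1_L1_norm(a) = 2.05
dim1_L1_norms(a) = [0.57, 2.05]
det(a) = 0.00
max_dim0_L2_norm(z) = 0.42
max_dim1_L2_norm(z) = 0.31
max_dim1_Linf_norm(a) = 2.05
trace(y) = 0.50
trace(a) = -0.57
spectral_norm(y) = 0.49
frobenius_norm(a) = 2.13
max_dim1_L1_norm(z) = 0.31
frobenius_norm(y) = 0.53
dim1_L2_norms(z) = [0.31, 0.28]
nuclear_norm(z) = 0.42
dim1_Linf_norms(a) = [0.57, 2.05]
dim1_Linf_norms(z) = [0.31, 0.28]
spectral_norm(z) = 0.42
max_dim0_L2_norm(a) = 2.13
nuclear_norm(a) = 2.13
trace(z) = -0.31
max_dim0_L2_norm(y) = 0.46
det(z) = 0.00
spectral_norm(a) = 2.13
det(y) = 0.09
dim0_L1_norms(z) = [0.59, 0.0]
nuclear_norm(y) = 0.68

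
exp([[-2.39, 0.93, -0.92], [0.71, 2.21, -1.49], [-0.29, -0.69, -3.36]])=[[0.49,2.52,-0.73], [1.90,11.98,-3.31], [-0.25,-1.52,0.45]]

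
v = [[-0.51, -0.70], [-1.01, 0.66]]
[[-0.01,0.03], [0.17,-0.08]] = v@[[-0.11, 0.03], [0.09, -0.07]]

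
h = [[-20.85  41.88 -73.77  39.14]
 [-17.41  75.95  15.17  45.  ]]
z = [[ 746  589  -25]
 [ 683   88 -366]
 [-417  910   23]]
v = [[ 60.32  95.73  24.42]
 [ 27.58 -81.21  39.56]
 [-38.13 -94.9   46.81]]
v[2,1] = -94.9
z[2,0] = -417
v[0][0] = 60.32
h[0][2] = -73.77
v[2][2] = 46.81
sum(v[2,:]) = -86.22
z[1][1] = 88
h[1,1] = 75.95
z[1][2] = -366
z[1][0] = 683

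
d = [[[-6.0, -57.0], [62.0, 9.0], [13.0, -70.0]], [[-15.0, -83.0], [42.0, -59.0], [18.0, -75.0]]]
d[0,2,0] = 13.0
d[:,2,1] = [-70.0, -75.0]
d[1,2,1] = -75.0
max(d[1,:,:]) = 42.0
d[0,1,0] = 62.0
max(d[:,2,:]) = 18.0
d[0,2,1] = -70.0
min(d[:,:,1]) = -83.0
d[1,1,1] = -59.0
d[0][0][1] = -57.0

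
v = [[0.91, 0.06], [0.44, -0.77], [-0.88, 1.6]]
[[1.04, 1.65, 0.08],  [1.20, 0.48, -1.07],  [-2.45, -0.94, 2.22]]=v @ [[1.20, 1.79, -0.00],[-0.87, 0.4, 1.39]]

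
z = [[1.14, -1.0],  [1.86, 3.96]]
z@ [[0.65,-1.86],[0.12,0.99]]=[[0.62, -3.11], [1.68, 0.46]]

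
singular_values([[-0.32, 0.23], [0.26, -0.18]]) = [0.51, 0.0]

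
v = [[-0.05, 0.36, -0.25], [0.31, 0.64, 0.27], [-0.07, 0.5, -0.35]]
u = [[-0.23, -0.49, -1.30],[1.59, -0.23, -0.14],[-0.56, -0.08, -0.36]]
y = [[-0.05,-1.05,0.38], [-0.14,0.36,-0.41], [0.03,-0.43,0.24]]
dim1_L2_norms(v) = [0.44, 0.76, 0.61]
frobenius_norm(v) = 1.07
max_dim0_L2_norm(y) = 1.19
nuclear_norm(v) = 1.48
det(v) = 0.00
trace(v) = 0.24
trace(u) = -0.82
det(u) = -0.00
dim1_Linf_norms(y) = [1.05, 0.41, 0.43]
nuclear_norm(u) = 3.16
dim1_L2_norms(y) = [1.12, 0.56, 0.49]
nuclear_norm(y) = 1.60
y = u @ v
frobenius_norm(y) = 1.35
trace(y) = 0.55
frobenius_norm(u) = 2.24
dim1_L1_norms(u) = [2.02, 1.96, 1.0]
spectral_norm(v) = 0.91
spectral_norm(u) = 1.72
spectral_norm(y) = 1.31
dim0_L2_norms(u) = [1.7, 0.55, 1.36]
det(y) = 0.00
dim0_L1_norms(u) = [2.38, 0.8, 1.8]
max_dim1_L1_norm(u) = 2.02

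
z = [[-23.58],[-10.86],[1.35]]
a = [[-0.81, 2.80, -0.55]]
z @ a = [[19.10, -66.02, 12.97], [8.80, -30.41, 5.97], [-1.09, 3.78, -0.74]]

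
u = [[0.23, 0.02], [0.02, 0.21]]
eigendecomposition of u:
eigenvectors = [[0.85, -0.53], [0.53, 0.85]]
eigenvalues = [0.24, 0.2]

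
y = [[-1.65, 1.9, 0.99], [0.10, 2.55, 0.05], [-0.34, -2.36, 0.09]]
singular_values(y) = [4.04, 1.8, 0.0]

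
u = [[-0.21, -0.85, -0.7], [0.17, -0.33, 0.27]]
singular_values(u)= [1.12, 0.46]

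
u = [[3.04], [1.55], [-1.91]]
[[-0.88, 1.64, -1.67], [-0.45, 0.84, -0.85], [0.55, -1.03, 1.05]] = u@[[-0.29,0.54,-0.55]]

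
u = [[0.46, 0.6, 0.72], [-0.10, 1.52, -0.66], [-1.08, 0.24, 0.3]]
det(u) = 1.893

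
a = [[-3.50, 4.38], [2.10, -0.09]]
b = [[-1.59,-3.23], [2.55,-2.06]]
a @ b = [[16.73, 2.28], [-3.57, -6.60]]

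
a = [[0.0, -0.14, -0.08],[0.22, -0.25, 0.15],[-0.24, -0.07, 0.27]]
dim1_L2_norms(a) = [0.16, 0.37, 0.37]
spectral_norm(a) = 0.37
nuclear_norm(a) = 0.88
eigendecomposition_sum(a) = [[-0.03+0.11j, -0.07-0.06j, 0.00+0.04j], [0.12+0.12j, (-0.13+0.05j), (0.06+0.03j)], [-0.03+0.07j, -0.04-0.04j, (-0+0.03j)]] + [[-0.03-0.11j,-0.07+0.06j,0.00-0.04j], [(0.12-0.12j),-0.13-0.05j,(0.06-0.03j)], [(-0.03-0.07j),(-0.04+0.04j),-0.00-0.03j]] + [[0.06+0.00j,-0.00+0.00j,(-0.08-0j)], [-0.03-0.00j,-0j,0.04+0.00j], [(-0.19-0j),(0.01-0j),0.27+0.00j]]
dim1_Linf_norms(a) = [0.14, 0.25, 0.27]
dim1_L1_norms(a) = [0.22, 0.62, 0.58]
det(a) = 0.02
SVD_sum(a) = [[0.00, -0.02, 0.03],[0.02, -0.2, 0.22],[0.02, -0.15, 0.17]] + [[0.07,-0.03,-0.03], [0.19,-0.07,-0.08], [-0.25,0.09,0.11]] + [[-0.07, -0.09, -0.08],[0.01, 0.02, 0.02],[-0.01, -0.01, -0.01]]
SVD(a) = [[0.09,-0.21,0.97],  [0.78,-0.59,-0.20],  [0.61,0.78,0.11]] @ diag([0.37448088270781793, 0.3669585646377993, 0.14108678295765148]) @ [[0.07, -0.67, 0.74], [-0.86, 0.33, 0.38], [-0.5, -0.66, -0.56]]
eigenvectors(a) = [[(0.25+0.45j), 0.25-0.45j, (-0.29+0j)], [0.79+0.00j, 0.79-0.00j, 0.14+0.00j], [(0.13+0.31j), 0.13-0.31j, 0.95+0.00j]]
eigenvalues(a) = [(-0.16+0.18j), (-0.16-0.18j), (0.33+0j)]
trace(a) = 0.02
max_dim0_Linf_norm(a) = 0.27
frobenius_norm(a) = 0.54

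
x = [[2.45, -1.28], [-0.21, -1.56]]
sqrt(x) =[[1.56+0.02j, (-0.49+0.39j)], [-0.08+0.06j, (0.03+1.25j)]]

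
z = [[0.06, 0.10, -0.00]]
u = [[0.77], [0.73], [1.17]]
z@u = [[0.12]]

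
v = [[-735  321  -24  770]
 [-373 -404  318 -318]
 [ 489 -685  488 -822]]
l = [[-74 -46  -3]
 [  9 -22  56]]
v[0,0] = -735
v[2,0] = 489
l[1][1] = -22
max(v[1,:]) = 318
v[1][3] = -318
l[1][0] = 9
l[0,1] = -46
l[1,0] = 9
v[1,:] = [-373, -404, 318, -318]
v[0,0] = -735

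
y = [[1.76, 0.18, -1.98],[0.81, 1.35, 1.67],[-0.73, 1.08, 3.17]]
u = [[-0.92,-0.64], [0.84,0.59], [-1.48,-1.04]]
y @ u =[[1.46,1.04], [-2.08,-1.46], [-3.11,-2.19]]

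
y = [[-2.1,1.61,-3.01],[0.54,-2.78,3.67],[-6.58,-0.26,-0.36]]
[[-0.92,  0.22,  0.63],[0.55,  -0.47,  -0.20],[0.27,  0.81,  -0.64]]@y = [[-2.09, -2.26, 3.35], [-0.09, 2.24, -3.31], [4.08, -1.65, 2.39]]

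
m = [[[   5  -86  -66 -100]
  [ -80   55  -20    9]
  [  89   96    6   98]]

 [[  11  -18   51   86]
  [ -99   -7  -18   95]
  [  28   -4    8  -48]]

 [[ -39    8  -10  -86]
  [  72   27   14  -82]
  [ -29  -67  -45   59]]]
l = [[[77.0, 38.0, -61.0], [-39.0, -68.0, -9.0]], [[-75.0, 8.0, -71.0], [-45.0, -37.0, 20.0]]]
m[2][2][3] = 59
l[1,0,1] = 8.0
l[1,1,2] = 20.0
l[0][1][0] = -39.0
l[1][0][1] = 8.0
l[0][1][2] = -9.0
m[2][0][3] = -86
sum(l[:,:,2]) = -121.0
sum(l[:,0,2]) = -132.0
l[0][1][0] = -39.0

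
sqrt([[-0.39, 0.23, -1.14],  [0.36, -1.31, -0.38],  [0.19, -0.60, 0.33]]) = [[(-0.08+0.64j),(0.33-0.23j),(-0.96+0.95j)], [(-0.03-0.19j),0.12+1.10j,-0.34+0.32j], [(0.05-0.12j),(-0.2+0.4j),0.57+0.03j]]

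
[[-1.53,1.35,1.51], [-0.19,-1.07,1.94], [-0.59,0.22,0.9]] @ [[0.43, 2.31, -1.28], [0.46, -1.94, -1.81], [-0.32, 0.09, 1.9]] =[[-0.52, -6.02, 2.38],  [-1.19, 1.81, 5.87],  [-0.44, -1.71, 2.07]]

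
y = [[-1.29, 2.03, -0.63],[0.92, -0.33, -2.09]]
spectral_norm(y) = 2.54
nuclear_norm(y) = 4.79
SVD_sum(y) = [[-1.41, 1.78, 0.31], [0.68, -0.86, -0.15]] + [[0.12, 0.25, -0.94], [0.24, 0.53, -1.94]]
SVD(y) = [[-0.90, 0.43], [0.43, 0.9]] @ diag([2.5382026807636526, 2.250072699128676]) @ [[0.62,-0.78,-0.13], [0.12,0.26,-0.96]]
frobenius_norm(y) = 3.39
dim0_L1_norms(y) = [2.21, 2.36, 2.72]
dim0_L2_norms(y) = [1.58, 2.06, 2.18]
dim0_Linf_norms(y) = [1.29, 2.03, 2.09]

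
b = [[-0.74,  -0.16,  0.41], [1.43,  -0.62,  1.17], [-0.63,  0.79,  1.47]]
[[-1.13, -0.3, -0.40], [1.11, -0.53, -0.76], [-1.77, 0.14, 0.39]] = b @ [[1.22, 0.12, 0.16],  [-0.13, 0.70, 1.11],  [-0.61, -0.23, -0.26]]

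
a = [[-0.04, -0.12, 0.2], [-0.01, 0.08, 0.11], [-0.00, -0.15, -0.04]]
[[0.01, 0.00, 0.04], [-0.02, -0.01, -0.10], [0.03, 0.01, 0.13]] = a@ [[-0.28, -0.13, -1.14], [-0.18, -0.08, -0.72], [-0.11, -0.05, -0.46]]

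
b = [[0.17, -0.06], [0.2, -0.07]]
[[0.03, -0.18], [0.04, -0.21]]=b @[[0.49,-0.87], [0.87,0.49]]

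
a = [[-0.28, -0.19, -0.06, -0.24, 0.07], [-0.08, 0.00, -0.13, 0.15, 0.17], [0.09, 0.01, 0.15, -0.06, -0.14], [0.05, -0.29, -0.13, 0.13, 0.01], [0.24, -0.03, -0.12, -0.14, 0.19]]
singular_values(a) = [0.46, 0.4, 0.33, 0.28, 0.03]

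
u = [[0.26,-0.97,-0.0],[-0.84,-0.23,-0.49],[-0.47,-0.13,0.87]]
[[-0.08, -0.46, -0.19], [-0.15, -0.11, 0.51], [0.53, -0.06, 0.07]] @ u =[[0.45,0.21,0.06], [-0.19,0.1,0.5], [0.16,-0.51,0.09]]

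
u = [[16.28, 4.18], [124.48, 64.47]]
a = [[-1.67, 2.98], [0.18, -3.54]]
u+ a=[[14.61,7.16],[124.66,60.93]]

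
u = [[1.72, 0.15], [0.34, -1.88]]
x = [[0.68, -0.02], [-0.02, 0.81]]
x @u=[[1.16,0.14], [0.24,-1.53]]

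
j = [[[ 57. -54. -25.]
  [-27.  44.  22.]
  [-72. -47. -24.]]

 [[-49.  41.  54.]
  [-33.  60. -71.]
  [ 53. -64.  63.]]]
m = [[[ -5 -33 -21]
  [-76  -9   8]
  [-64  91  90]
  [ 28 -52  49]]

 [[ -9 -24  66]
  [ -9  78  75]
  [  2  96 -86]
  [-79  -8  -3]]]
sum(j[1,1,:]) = -44.0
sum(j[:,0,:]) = 24.0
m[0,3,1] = -52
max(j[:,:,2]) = 63.0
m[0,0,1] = -33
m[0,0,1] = -33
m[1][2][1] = 96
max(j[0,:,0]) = 57.0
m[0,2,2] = 90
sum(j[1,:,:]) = 54.0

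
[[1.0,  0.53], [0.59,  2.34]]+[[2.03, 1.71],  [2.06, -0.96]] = [[3.03, 2.24], [2.65, 1.38]]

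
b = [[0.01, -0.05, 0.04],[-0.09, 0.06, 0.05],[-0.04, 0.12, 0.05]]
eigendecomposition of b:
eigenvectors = [[0.05, 0.48, -0.64],[0.55, 0.22, -0.63],[0.83, 0.85, 0.43]]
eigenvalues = [0.13, 0.06, -0.07]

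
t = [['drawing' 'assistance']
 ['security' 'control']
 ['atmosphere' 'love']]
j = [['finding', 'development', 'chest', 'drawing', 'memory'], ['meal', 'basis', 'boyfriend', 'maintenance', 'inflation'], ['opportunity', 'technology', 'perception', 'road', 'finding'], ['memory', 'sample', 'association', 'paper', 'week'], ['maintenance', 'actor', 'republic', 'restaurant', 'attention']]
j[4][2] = 'republic'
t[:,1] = ['assistance', 'control', 'love']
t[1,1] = 'control'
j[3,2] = 'association'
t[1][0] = 'security'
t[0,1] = 'assistance'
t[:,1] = ['assistance', 'control', 'love']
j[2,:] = ['opportunity', 'technology', 'perception', 'road', 'finding']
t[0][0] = 'drawing'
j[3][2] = 'association'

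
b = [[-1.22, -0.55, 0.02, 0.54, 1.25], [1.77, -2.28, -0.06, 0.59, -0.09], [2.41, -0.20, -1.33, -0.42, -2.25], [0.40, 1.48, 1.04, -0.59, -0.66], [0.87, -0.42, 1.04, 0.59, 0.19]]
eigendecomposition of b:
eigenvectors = [[(-0.29+0.26j), (-0.29-0.26j), (0.36+0j), (0.5+0j), (0.46+0j)], [-0.04+0.36j, (-0.04-0.36j), 0.65+0.00j, 0.31+0.00j, 0.24+0.00j], [0.63+0.00j, 0.63-0.00j, -0.41+0.00j, -0.30+0.00j, (-0.27+0j)], [(0.06-0.52j), (0.06+0.52j), -0.41+0.00j, (-0.22+0j), (-0.42+0j)], [-0.22-0.03j, -0.22+0.03j, 0.34+0.00j, 0.72+0.00j, (0.69+0j)]]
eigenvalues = [(-1.7+1.34j), (-1.7-1.34j), (-1.69+0j), (0.01+0j), (-0.14+0j)]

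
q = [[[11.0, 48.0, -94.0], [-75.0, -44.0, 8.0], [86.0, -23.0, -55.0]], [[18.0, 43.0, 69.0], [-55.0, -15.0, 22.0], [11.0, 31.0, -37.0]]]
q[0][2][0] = 86.0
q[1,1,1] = -15.0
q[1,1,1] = -15.0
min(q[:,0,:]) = -94.0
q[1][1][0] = -55.0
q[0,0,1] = 48.0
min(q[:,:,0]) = -75.0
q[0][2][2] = -55.0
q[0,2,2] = -55.0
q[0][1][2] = 8.0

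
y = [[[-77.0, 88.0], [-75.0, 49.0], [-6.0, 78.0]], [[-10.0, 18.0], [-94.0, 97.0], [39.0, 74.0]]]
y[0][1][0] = -75.0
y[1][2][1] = 74.0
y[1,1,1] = 97.0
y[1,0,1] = 18.0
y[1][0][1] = 18.0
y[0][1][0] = -75.0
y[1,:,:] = [[-10.0, 18.0], [-94.0, 97.0], [39.0, 74.0]]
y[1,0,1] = 18.0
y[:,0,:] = [[-77.0, 88.0], [-10.0, 18.0]]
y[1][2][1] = 74.0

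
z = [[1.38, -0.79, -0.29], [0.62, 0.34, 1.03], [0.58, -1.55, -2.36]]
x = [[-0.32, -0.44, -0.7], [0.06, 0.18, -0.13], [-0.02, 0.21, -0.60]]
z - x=[[1.70,-0.35,0.41],[0.56,0.16,1.16],[0.60,-1.76,-1.76]]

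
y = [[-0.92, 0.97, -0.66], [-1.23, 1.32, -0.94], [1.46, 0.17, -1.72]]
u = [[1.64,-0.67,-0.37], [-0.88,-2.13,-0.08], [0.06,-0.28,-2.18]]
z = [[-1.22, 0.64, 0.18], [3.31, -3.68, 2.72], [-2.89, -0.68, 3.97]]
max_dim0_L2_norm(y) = 2.12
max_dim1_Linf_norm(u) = 2.18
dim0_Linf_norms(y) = [1.46, 1.32, 1.72]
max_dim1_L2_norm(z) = 5.65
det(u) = 8.73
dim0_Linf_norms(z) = [3.31, 3.68, 3.97]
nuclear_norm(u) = 6.26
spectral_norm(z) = 5.83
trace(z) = -0.93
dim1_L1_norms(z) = [2.04, 9.71, 7.54]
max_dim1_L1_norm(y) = 3.49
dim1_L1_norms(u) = [2.68, 3.09, 2.52]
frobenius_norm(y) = 3.39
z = u @ y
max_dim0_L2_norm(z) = 4.82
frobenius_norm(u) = 3.66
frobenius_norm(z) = 7.64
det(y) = -0.03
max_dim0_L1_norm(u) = 3.08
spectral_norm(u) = 2.45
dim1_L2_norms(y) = [1.49, 2.03, 2.26]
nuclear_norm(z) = 10.78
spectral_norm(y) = 2.52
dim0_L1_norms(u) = [2.58, 3.08, 2.63]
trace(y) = -1.32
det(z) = -0.19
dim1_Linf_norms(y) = [0.97, 1.32, 1.72]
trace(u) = -2.67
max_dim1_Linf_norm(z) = 3.97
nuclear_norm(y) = 4.79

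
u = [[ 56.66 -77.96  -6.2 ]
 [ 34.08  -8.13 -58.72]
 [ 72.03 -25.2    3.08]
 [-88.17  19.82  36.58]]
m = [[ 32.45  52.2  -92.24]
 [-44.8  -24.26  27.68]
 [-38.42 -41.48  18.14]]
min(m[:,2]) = -92.24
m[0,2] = -92.24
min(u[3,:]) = -88.17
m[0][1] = 52.2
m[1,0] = -44.8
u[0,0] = 56.66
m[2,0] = -38.42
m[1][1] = -24.26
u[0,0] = 56.66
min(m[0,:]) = -92.24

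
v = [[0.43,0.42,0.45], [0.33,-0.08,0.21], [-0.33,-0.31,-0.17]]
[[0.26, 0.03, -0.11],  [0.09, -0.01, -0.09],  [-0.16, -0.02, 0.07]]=v @ [[0.18, -0.02, -0.2],[0.21, 0.07, 0.05],[0.21, 0.02, -0.11]]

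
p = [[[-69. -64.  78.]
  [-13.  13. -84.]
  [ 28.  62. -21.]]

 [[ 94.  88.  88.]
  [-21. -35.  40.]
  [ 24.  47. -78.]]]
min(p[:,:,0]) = -69.0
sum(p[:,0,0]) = 25.0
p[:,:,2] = [[78.0, -84.0, -21.0], [88.0, 40.0, -78.0]]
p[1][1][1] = -35.0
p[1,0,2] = 88.0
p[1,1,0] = -21.0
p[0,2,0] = 28.0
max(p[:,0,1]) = 88.0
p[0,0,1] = -64.0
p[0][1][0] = -13.0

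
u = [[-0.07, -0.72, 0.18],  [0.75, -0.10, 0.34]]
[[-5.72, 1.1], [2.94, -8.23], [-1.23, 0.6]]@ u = [[1.23, 4.01, -0.66],[-6.38, -1.29, -2.27],[0.54, 0.83, -0.02]]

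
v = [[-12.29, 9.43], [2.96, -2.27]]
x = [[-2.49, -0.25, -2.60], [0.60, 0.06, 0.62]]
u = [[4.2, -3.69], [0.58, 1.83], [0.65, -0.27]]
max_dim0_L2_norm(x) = 2.67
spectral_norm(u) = 5.69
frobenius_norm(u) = 5.95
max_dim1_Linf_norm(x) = 2.6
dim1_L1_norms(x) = [5.34, 1.28]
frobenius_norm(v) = 15.93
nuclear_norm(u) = 7.45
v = x @ u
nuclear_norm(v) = 15.93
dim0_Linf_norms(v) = [12.29, 9.43]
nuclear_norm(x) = 3.72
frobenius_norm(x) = 3.71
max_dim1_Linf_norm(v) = 12.29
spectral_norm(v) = 15.93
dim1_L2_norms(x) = [3.61, 0.86]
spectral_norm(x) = 3.71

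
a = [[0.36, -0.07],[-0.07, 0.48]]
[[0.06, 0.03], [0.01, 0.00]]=a@ [[0.17, 0.08],[0.05, 0.02]]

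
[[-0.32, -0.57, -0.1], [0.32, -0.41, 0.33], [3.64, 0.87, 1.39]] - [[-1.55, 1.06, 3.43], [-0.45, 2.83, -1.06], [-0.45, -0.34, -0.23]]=[[1.23, -1.63, -3.53], [0.77, -3.24, 1.39], [4.09, 1.21, 1.62]]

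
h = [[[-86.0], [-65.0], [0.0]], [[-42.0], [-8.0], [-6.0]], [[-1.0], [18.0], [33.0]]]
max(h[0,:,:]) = 0.0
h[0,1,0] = -65.0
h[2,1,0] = 18.0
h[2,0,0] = -1.0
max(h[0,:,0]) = 0.0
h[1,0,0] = -42.0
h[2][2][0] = 33.0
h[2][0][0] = -1.0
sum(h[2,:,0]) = 50.0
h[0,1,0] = -65.0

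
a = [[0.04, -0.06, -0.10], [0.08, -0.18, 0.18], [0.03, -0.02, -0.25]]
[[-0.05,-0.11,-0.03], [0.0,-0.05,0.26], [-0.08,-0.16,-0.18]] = a @ [[-0.95, -0.06, 0.3], [-0.22, 0.81, -0.54], [0.21, 0.58, 0.79]]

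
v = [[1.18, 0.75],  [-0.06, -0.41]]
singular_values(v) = [1.43, 0.31]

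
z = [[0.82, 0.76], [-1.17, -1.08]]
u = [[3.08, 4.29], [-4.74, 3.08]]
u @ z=[[-2.49, -2.29],[-7.49, -6.93]]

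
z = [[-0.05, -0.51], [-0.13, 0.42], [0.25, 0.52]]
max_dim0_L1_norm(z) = 1.45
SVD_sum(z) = [[-0.08, -0.51], [0.06, 0.39], [0.09, 0.55]] + [[0.03, -0.0], [-0.19, 0.03], [0.16, -0.03]]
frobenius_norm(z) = 0.89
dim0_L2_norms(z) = [0.29, 0.84]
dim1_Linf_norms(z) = [0.51, 0.42, 0.52]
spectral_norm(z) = 0.85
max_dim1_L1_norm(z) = 0.77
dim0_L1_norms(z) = [0.43, 1.45]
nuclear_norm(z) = 1.11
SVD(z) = [[0.6, -0.12], [-0.46, 0.75], [-0.65, -0.65]] @ diag([0.8501679455338508, 0.25693280130561696]) @ [[-0.16,-0.99], [-0.99,0.16]]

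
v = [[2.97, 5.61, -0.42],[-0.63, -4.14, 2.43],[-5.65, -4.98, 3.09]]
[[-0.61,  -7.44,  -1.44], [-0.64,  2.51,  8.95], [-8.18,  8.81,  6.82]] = v @ [[1.46, -1.2, 0.91],  [-1.00, -0.73, -0.51],  [-1.59, -0.52, 3.05]]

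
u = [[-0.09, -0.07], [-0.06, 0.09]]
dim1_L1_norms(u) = [0.16, 0.15]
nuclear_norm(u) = 0.22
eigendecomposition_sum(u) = [[-0.1, -0.03], [-0.03, -0.01]] + [[0.01, -0.03], [-0.03, 0.1]]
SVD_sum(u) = [[-0.05,-0.09], [0.02,0.05]] + [[-0.04,  0.02], [-0.08,  0.04]]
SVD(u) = [[-0.89, 0.46], [0.46, 0.89]] @ diag([0.1160180165558726, 0.10601801655587258]) @ [[0.46, 0.89], [-0.89, 0.46]]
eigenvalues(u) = [-0.11, 0.11]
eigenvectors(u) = [[-0.96, 0.33], [-0.29, -0.94]]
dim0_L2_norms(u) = [0.11, 0.11]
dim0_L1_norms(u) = [0.15, 0.16]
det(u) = -0.01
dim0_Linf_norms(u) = [0.09, 0.09]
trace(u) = 0.00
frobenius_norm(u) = 0.16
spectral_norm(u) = 0.12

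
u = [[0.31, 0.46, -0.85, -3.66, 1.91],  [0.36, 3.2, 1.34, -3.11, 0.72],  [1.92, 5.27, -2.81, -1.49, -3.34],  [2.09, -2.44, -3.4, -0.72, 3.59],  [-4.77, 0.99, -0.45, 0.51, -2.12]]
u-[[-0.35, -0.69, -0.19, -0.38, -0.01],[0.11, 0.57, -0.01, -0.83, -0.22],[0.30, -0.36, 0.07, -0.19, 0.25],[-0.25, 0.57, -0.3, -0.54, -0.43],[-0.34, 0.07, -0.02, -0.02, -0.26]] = [[0.66, 1.15, -0.66, -3.28, 1.92],  [0.25, 2.63, 1.35, -2.28, 0.94],  [1.62, 5.63, -2.88, -1.3, -3.59],  [2.34, -3.01, -3.1, -0.18, 4.02],  [-4.43, 0.92, -0.43, 0.53, -1.86]]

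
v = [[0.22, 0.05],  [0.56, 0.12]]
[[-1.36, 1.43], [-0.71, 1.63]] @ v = [[0.50, 0.1], [0.76, 0.16]]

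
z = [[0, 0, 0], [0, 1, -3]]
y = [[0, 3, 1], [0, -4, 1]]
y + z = [[0, 3, 1], [0, -3, -2]]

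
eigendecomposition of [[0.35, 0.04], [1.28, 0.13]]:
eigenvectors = [[0.27, -0.11],[0.96, 0.99]]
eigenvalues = [0.49, -0.01]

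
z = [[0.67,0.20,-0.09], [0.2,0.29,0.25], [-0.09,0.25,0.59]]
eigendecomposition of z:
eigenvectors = [[0.34, -0.79, -0.50], [-0.82, -0.51, 0.25], [0.45, -0.33, 0.83]]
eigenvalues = [0.07, 0.76, 0.72]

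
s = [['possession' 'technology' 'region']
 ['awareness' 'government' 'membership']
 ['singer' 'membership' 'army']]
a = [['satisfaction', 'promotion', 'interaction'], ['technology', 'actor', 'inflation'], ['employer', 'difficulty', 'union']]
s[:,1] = ['technology', 'government', 'membership']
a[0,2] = 'interaction'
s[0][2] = 'region'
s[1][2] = 'membership'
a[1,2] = 'inflation'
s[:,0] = ['possession', 'awareness', 'singer']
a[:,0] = ['satisfaction', 'technology', 'employer']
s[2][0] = 'singer'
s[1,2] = 'membership'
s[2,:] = ['singer', 'membership', 'army']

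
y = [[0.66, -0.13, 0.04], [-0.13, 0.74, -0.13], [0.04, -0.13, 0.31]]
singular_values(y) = [0.87, 0.57, 0.27]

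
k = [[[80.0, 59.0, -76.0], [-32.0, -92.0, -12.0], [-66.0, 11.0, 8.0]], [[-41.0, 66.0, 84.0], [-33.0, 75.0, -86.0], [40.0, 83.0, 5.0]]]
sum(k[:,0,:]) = 172.0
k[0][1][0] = -32.0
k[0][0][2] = -76.0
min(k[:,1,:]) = -92.0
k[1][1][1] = 75.0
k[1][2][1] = 83.0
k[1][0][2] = 84.0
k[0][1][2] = -12.0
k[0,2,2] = 8.0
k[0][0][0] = 80.0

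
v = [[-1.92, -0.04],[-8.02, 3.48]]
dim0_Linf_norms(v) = [8.02, 3.48]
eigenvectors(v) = [[-0.56, 0.01], [-0.83, -1.0]]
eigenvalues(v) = [-1.98, 3.54]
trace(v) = 1.56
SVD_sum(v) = [[-1.63, 0.67], [-8.08, 3.34]] + [[-0.29, -0.71],[0.06, 0.14]]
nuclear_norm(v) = 9.70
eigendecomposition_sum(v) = [[-1.96,  -0.01], [-2.88,  -0.02]] + [[0.04, -0.03], [-5.14, 3.50]]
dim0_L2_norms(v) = [8.25, 3.48]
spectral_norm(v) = 8.92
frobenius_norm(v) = 8.95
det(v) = -7.00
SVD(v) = [[-0.2, -0.98], [-0.98, 0.2]] @ diag([8.916391698337048, 0.7853401058307014]) @ [[0.92,  -0.38], [0.38,  0.92]]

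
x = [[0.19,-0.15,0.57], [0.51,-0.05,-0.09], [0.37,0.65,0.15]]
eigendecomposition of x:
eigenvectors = [[(-0.63+0j),(-0.24+0.49j),(-0.24-0.49j)], [(-0.31+0j),0.61+0.00j,0.61-0.00j], [(-0.71+0j),(-0.08-0.57j),(-0.08+0.57j)]]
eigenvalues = [(0.76+0j), (-0.24+0.49j), (-0.24-0.49j)]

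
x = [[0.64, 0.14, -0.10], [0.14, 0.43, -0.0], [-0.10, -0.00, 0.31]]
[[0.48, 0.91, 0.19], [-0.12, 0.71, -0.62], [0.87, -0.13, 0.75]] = x@ [[1.42, 1.13, 1.12], [-0.75, 1.28, -1.8], [3.26, -0.07, 2.78]]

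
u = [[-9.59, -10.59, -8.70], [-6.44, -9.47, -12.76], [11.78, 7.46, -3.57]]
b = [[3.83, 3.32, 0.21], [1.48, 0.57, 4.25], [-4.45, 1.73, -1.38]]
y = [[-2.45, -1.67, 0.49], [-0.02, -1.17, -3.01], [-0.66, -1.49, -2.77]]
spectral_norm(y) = 4.57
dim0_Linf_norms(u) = [11.78, 10.59, 12.76]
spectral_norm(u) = 25.29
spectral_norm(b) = 6.71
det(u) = 45.63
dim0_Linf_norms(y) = [2.45, 1.67, 3.01]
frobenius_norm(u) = 27.95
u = b @ y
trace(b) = 3.02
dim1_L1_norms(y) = [4.61, 4.2, 4.92]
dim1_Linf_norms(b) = [3.83, 4.25, 4.45]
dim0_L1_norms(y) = [3.13, 4.33, 6.27]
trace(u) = -22.63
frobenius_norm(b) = 8.43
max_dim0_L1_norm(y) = 6.27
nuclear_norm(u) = 37.33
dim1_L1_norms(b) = [7.36, 6.3, 7.56]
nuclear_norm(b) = 13.90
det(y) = -0.54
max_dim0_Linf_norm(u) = 12.76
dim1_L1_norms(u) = [28.88, 28.67, 22.81]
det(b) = -86.11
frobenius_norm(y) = 5.46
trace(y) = -6.39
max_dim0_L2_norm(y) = 4.12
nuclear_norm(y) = 7.59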